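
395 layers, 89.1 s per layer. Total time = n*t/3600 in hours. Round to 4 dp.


t = 395 * 89.1 / 3600 = 9.7763 hrs


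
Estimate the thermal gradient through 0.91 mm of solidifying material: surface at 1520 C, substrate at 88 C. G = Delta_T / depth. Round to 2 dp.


G = (1520-88)/0.91 = 1573.63 C/mm


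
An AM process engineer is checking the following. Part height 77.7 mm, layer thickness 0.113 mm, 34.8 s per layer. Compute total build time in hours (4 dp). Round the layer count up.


Layers = ceil(77.7/0.113) = 688
t = 688 * 34.8 / 3600 = 6.6507 hrs


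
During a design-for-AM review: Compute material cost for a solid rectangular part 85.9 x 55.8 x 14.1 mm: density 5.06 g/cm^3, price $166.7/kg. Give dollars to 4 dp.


V = 85.9 * 55.8 * 14.1 = 67584.402 mm^3 = 67.584402 cm^3
Mass = 67.584402 * 5.06 / 1000 = 0.34197707 kg
Cost = 0.34197707 * 166.7 = 57.0076 $


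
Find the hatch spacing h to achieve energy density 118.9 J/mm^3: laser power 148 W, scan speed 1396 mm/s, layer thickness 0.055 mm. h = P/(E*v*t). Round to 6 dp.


h = 148 / (118.9*1396*0.055) = 0.016212 mm


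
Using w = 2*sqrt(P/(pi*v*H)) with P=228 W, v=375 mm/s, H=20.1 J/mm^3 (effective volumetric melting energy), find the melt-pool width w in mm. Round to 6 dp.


w = 2*sqrt(228/(pi*375*20.1)) = 0.19625 mm


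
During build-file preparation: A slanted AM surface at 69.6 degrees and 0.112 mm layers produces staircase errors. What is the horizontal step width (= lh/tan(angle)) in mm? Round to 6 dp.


step = 0.112 / tan(69.6) = 0.041652 mm


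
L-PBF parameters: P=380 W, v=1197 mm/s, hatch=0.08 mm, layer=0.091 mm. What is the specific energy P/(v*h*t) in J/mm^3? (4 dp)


Build rate = 1197 * 0.08 * 0.091 = 8.71416 mm^3/s
SE = 380 / 8.71416 = 43.6072 J/mm^3


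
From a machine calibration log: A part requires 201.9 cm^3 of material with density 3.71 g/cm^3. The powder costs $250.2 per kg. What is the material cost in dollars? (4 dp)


Mass = 201.9*3.71/1000 = 0.749049 kg
Cost = 0.749049 * 250.2 = 187.4121 $


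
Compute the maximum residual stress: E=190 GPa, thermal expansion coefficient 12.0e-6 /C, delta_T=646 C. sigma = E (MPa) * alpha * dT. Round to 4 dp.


sigma = 190*1000 * 12.0e-6 * 646 = 1472.88 MPa


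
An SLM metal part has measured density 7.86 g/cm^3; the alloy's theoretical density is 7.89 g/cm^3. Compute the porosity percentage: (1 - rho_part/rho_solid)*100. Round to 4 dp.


Porosity = (1-7.86/7.89)*100 = 0.3802 %


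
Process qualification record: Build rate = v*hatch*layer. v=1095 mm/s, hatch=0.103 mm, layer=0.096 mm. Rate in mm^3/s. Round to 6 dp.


Rate = 1095 * 0.103 * 0.096 = 10.82736 mm^3/s


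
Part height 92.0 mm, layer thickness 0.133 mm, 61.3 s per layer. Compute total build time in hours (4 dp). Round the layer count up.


Layers = ceil(92.0/0.133) = 692
t = 692 * 61.3 / 3600 = 11.7832 hrs


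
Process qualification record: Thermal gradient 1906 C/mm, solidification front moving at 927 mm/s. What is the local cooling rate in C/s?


CR = 1906 * 927 = 1766862 C/s


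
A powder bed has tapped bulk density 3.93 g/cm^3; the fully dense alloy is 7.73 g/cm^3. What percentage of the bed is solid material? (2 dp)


Packing = (3.93/7.73)*100 = 50.84 %


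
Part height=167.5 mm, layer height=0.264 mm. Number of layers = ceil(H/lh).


Layers = ceil(167.5/0.264) = 635


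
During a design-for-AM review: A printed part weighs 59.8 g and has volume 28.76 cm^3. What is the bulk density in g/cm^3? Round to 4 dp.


rho = 59.8 / 28.76 = 2.0793 g/cm^3


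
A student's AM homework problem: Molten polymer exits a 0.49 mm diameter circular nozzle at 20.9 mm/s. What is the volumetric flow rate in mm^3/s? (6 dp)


A = pi*(0.49/2)^2 = 0.1885741 mm^2
Q = 0.1885741 * 20.9 = 3.941199 mm^3/s


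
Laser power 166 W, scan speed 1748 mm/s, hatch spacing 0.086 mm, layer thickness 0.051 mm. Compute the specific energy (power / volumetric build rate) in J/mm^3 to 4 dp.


Build rate = 1748 * 0.086 * 0.051 = 7.666728 mm^3/s
SE = 166 / 7.666728 = 21.652 J/mm^3


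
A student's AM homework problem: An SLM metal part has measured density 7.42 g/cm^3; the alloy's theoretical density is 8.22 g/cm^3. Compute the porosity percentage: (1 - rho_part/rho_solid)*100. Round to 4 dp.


Porosity = (1-7.42/8.22)*100 = 9.7324 %


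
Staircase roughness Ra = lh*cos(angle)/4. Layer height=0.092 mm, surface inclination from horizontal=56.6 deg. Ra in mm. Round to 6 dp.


Ra = 0.092 * cos(56.6) / 4 = 0.012661 mm


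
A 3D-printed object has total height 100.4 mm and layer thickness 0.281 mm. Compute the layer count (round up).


Layers = ceil(100.4/0.281) = 358


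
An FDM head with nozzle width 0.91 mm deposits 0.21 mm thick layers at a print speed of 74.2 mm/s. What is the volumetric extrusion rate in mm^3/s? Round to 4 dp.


Rate = 0.91 * 0.21 * 74.2 = 14.1796 mm^3/s


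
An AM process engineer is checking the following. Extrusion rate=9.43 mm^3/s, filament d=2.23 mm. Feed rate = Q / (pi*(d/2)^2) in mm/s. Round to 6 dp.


A = pi*(2.23/2)^2 = 3.905707
v = 9.43 / 3.905707 = 2.414416 mm/s


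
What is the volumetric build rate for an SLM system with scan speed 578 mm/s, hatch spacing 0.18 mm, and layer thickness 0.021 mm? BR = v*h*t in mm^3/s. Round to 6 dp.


Rate = 578 * 0.18 * 0.021 = 2.18484 mm^3/s


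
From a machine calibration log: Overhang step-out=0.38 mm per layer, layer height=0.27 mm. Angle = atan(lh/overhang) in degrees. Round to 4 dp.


angle = atan(0.27/0.38) = 35.3948 degrees


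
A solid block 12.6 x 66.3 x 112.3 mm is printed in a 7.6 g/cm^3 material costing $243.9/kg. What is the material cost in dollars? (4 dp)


V = 12.6 * 66.3 * 112.3 = 93813.174 mm^3 = 93.813174 cm^3
Mass = 93.813174 * 7.6 / 1000 = 0.71298012 kg
Cost = 0.71298012 * 243.9 = 173.8959 $


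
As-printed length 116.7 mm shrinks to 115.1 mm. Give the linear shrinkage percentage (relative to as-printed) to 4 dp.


Shrinkage = ((116.7-115.1)/116.7)*100 = 1.371 %


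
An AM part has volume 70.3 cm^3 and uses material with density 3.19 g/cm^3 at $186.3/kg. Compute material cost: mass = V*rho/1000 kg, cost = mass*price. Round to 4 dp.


Mass = 70.3*3.19/1000 = 0.224257 kg
Cost = 0.224257 * 186.3 = 41.7791 $


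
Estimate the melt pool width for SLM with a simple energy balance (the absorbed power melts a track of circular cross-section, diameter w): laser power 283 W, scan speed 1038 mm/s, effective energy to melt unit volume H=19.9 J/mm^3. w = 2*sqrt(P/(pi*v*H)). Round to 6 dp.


w = 2*sqrt(283/(pi*1038*19.9)) = 0.132076 mm


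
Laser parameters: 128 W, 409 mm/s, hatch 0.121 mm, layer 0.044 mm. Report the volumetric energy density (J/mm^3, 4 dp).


E = 128 / (409*0.121*0.044) = 58.7826 J/mm^3


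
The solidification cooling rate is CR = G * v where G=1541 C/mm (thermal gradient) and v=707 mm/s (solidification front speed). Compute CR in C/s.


CR = 1541 * 707 = 1089487 C/s


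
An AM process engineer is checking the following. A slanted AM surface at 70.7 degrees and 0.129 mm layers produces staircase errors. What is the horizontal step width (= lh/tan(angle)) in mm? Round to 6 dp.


step = 0.129 / tan(70.7) = 0.045175 mm


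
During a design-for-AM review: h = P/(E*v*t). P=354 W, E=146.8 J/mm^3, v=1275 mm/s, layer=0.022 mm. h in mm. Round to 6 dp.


h = 354 / (146.8*1275*0.022) = 0.085969 mm


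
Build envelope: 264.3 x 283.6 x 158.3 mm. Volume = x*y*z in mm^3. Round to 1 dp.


V = 264.3 * 283.6 * 158.3 = 11865452.5 mm^3


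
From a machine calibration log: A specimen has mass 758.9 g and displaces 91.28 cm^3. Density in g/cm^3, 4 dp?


rho = 758.9 / 91.28 = 8.314 g/cm^3


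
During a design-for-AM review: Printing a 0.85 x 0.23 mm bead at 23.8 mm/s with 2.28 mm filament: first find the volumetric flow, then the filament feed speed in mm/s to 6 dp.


Q = 0.85 * 0.23 * 23.8 = 4.6529 mm^3/s
A_fil = pi*(2.28/2)^2 = 4.08281381 mm^2
v_feed = 4.6529 / 4.08281381 = 1.139631 mm/s


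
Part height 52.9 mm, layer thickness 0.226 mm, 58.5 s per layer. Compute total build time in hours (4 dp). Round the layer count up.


Layers = ceil(52.9/0.226) = 235
t = 235 * 58.5 / 3600 = 3.8188 hrs


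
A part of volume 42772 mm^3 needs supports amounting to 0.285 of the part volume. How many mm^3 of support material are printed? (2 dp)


V_support = 42772 * 0.285 = 12190.02 mm^3


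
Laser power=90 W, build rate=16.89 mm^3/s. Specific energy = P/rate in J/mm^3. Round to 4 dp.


SE = 90 / 16.89 = 5.3286 J/mm^3


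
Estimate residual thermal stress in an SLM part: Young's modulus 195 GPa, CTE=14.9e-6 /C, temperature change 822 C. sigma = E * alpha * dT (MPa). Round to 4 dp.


sigma = 195*1000 * 14.9e-6 * 822 = 2388.321 MPa


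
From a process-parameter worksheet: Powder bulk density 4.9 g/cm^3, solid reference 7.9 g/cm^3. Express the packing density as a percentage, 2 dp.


Packing = (4.9/7.9)*100 = 62.03 %


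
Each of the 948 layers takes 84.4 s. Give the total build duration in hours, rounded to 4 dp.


t = 948 * 84.4 / 3600 = 22.2253 hrs


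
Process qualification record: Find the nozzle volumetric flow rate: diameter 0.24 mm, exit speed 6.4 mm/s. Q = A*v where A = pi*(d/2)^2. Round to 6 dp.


A = pi*(0.24/2)^2 = 0.04523893 mm^2
Q = 0.04523893 * 6.4 = 0.289529 mm^3/s


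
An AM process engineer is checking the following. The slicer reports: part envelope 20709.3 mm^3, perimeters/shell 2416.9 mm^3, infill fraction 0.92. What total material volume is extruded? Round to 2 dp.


V_infill = (20709.3 - 2416.9) * 0.92 = 16829.01
V_total = 2416.9 + 16829.01 = 19245.91 mm^3


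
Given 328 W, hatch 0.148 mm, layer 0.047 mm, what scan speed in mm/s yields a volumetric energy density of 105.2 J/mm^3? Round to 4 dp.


v = 328 / (105.2*0.148*0.047) = 448.2275 mm/s


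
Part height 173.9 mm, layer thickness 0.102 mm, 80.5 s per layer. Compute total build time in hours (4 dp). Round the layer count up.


Layers = ceil(173.9/0.102) = 1705
t = 1705 * 80.5 / 3600 = 38.1257 hrs


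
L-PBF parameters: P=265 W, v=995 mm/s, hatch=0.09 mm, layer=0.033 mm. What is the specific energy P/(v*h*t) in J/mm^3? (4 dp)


Build rate = 995 * 0.09 * 0.033 = 2.95515 mm^3/s
SE = 265 / 2.95515 = 89.674 J/mm^3


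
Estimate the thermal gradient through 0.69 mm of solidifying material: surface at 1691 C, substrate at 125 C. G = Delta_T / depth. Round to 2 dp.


G = (1691-125)/0.69 = 2269.57 C/mm


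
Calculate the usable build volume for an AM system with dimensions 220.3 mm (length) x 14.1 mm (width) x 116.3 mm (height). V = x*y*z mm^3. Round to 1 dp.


V = 220.3 * 14.1 * 116.3 = 361254.5 mm^3


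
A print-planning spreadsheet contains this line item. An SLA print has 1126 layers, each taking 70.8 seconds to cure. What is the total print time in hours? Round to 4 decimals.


t = 1126 * 70.8 / 3600 = 22.1447 hrs


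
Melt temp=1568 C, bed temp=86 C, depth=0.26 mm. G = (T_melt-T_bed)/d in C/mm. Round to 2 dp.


G = (1568-86)/0.26 = 5700.0 C/mm


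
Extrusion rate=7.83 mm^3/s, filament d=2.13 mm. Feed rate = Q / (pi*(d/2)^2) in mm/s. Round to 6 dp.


A = pi*(2.13/2)^2 = 3.563273
v = 7.83 / 3.563273 = 2.197418 mm/s


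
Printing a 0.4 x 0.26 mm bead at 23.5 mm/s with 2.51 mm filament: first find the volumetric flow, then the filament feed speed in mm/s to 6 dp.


Q = 0.4 * 0.26 * 23.5 = 2.444 mm^3/s
A_fil = pi*(2.51/2)^2 = 4.94808697 mm^2
v_feed = 2.444 / 4.94808697 = 0.493928 mm/s


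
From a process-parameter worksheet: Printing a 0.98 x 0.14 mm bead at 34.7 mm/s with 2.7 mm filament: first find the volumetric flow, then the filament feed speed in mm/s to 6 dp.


Q = 0.98 * 0.14 * 34.7 = 4.76084 mm^3/s
A_fil = pi*(2.7/2)^2 = 5.72555261 mm^2
v_feed = 4.76084 / 5.72555261 = 0.831508 mm/s


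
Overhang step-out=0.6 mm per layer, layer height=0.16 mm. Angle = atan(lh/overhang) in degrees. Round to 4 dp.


angle = atan(0.16/0.6) = 14.9314 degrees


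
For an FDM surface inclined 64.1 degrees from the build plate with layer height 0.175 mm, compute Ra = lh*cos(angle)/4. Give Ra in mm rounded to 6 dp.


Ra = 0.175 * cos(64.1) / 4 = 0.01911 mm


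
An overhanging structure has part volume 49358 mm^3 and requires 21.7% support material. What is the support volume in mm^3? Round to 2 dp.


V_support = 49358 * 0.217 = 10710.69 mm^3


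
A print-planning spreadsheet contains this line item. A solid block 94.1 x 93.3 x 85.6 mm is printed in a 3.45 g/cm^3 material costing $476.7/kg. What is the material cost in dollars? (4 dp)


V = 94.1 * 93.3 * 85.6 = 751527.768 mm^3 = 751.527768 cm^3
Mass = 751.527768 * 3.45 / 1000 = 2.5927708 kg
Cost = 2.5927708 * 476.7 = 1235.9738 $


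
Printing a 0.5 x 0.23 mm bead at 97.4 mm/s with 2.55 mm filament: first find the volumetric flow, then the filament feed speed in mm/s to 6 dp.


Q = 0.5 * 0.23 * 97.4 = 11.201 mm^3/s
A_fil = pi*(2.55/2)^2 = 5.10705156 mm^2
v_feed = 11.201 / 5.10705156 = 2.193242 mm/s


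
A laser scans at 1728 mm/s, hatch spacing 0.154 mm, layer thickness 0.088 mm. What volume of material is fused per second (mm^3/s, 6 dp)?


Rate = 1728 * 0.154 * 0.088 = 23.417856 mm^3/s


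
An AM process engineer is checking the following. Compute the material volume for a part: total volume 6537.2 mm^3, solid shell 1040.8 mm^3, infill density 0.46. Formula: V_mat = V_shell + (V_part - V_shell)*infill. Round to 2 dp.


V_infill = (6537.2 - 1040.8) * 0.46 = 2528.34
V_total = 1040.8 + 2528.34 = 3569.14 mm^3


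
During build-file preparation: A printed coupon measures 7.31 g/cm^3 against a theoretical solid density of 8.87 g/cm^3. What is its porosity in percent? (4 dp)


Porosity = (1-7.31/8.87)*100 = 17.5874 %


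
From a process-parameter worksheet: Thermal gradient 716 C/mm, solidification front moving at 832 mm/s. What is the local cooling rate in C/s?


CR = 716 * 832 = 595712 C/s


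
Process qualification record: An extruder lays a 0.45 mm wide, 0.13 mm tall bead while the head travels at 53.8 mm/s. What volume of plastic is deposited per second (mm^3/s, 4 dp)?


Rate = 0.45 * 0.13 * 53.8 = 3.1473 mm^3/s


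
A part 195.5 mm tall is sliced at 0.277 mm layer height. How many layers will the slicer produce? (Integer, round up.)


Layers = ceil(195.5/0.277) = 706


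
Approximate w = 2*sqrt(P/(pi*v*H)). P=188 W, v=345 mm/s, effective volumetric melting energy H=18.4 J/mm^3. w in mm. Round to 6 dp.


w = 2*sqrt(188/(pi*345*18.4)) = 0.194185 mm


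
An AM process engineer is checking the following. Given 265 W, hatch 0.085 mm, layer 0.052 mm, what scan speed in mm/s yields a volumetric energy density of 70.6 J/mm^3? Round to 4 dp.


v = 265 / (70.6*0.085*0.052) = 849.2174 mm/s


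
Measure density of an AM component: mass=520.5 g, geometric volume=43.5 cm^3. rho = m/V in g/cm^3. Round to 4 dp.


rho = 520.5 / 43.5 = 11.9655 g/cm^3


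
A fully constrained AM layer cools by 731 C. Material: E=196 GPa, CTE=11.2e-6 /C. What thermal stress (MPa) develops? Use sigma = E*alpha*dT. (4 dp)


sigma = 196*1000 * 11.2e-6 * 731 = 1604.6912 MPa


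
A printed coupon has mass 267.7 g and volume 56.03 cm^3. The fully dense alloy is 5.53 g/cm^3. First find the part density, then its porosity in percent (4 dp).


rho_part = 267.7 / 56.03 = 4.77779761 g/cm^3
Porosity = (1 - 4.77779761/5.53)*100 = 13.6022 %


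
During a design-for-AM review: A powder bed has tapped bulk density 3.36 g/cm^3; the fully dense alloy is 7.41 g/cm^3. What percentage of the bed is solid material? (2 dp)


Packing = (3.36/7.41)*100 = 45.34 %


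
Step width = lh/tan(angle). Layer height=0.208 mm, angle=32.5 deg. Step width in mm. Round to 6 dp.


step = 0.208 / tan(32.5) = 0.326495 mm


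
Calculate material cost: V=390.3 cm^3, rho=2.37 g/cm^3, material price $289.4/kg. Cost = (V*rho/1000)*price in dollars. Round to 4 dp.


Mass = 390.3*2.37/1000 = 0.925011 kg
Cost = 0.925011 * 289.4 = 267.6982 $


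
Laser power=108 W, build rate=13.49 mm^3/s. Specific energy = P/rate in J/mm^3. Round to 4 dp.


SE = 108 / 13.49 = 8.0059 J/mm^3


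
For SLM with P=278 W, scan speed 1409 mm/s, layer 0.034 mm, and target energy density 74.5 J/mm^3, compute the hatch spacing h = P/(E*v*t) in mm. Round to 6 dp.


h = 278 / (74.5*1409*0.034) = 0.077893 mm


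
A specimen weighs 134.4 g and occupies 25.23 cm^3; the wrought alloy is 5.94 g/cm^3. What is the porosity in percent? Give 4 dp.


rho_part = 134.4 / 25.23 = 5.32699168 g/cm^3
Porosity = (1 - 5.32699168/5.94)*100 = 10.32 %


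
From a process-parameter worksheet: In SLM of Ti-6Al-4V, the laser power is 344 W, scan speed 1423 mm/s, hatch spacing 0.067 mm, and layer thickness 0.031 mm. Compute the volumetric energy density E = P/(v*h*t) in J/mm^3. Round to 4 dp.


E = 344 / (1423*0.067*0.031) = 116.3904 J/mm^3


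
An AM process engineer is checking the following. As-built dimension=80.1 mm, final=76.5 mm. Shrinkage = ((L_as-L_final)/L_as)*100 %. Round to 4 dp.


Shrinkage = ((80.1-76.5)/80.1)*100 = 4.4944 %


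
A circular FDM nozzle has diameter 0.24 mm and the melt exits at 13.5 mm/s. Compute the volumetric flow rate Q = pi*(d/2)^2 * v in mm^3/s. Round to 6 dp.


A = pi*(0.24/2)^2 = 0.04523893 mm^2
Q = 0.04523893 * 13.5 = 0.610726 mm^3/s


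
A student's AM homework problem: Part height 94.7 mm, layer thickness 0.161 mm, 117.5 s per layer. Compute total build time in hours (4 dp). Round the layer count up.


Layers = ceil(94.7/0.161) = 589
t = 589 * 117.5 / 3600 = 19.2243 hrs


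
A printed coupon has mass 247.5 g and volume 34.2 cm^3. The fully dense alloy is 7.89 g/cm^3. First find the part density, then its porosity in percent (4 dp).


rho_part = 247.5 / 34.2 = 7.23684211 g/cm^3
Porosity = (1 - 7.23684211/7.89)*100 = 8.2783 %


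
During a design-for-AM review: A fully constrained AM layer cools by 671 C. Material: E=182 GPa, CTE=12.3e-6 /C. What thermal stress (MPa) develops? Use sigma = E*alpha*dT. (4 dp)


sigma = 182*1000 * 12.3e-6 * 671 = 1502.1006 MPa


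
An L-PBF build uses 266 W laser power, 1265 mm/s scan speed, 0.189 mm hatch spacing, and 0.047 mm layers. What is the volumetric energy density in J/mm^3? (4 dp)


E = 266 / (1265*0.189*0.047) = 23.6718 J/mm^3


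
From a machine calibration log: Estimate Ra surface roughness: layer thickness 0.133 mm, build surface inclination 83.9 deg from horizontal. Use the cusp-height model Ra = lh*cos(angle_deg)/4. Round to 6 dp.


Ra = 0.133 * cos(83.9) / 4 = 0.003533 mm


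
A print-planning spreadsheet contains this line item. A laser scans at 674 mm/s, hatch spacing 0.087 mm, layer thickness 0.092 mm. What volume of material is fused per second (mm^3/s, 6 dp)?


Rate = 674 * 0.087 * 0.092 = 5.394696 mm^3/s


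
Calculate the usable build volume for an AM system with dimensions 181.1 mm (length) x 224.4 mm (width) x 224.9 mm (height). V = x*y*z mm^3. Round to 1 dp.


V = 181.1 * 224.4 * 224.9 = 9139675.1 mm^3


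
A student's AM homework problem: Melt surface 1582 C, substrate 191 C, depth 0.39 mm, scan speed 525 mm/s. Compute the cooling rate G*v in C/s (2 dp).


G = (1582-191)/0.39 = 3566.66666667 C/mm
CR = 3566.66666667 * 525 = 1872500.0 C/s


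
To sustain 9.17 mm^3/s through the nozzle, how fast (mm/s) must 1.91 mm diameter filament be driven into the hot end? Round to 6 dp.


A = pi*(1.91/2)^2 = 2.865211
v = 9.17 / 2.865211 = 3.200462 mm/s


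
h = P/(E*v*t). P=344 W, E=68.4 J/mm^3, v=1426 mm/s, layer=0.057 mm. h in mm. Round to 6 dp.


h = 344 / (68.4*1426*0.057) = 0.061874 mm


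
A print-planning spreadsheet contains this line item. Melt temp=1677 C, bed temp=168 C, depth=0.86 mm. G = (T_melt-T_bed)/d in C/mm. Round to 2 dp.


G = (1677-168)/0.86 = 1754.65 C/mm


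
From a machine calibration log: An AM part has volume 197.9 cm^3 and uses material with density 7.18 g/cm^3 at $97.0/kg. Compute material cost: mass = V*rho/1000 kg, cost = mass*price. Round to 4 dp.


Mass = 197.9*7.18/1000 = 1.420922 kg
Cost = 1.420922 * 97.0 = 137.8294 $


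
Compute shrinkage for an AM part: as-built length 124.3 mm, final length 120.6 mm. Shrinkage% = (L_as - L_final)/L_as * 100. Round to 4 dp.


Shrinkage = ((124.3-120.6)/124.3)*100 = 2.9767 %


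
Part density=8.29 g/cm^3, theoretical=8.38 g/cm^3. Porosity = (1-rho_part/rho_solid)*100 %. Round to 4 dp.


Porosity = (1-8.29/8.38)*100 = 1.074 %


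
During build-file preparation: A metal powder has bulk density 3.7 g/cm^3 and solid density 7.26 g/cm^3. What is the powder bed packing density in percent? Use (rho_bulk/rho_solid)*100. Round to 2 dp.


Packing = (3.7/7.26)*100 = 50.96 %


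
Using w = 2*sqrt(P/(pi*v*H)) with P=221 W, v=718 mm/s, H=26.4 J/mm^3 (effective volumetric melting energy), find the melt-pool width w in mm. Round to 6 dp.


w = 2*sqrt(221/(pi*718*26.4)) = 0.121839 mm


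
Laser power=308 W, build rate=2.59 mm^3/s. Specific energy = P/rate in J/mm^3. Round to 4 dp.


SE = 308 / 2.59 = 118.9189 J/mm^3


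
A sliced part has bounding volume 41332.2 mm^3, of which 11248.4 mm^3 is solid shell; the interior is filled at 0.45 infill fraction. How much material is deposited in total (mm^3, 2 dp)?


V_infill = (41332.2 - 11248.4) * 0.45 = 13537.71
V_total = 11248.4 + 13537.71 = 24786.11 mm^3


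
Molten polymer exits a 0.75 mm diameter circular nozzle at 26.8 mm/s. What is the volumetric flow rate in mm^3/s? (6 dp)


A = pi*(0.75/2)^2 = 0.44178647 mm^2
Q = 0.44178647 * 26.8 = 11.839877 mm^3/s


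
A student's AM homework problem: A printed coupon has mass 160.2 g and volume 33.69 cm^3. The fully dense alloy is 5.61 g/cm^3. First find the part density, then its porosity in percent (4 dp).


rho_part = 160.2 / 33.69 = 4.75512021 g/cm^3
Porosity = (1 - 4.75512021/5.61)*100 = 15.2385 %


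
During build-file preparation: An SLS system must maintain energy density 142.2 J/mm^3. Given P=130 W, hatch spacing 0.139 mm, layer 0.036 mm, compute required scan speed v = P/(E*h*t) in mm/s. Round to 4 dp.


v = 130 / (142.2*0.139*0.036) = 182.6949 mm/s


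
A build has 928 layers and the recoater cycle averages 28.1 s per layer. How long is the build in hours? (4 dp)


t = 928 * 28.1 / 3600 = 7.2436 hrs


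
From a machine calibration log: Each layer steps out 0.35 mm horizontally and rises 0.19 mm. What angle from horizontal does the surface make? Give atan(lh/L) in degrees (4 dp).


angle = atan(0.19/0.35) = 28.4956 degrees


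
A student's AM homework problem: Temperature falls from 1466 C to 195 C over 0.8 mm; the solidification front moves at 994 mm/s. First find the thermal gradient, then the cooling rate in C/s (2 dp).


G = (1466-195)/0.8 = 1588.75 C/mm
CR = 1588.75 * 994 = 1579217.5 C/s


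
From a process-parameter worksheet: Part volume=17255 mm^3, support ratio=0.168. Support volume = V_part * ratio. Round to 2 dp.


V_support = 17255 * 0.168 = 2898.84 mm^3


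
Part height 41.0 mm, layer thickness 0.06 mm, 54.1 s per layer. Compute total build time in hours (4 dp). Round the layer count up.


Layers = ceil(41.0/0.06) = 684
t = 684 * 54.1 / 3600 = 10.279 hrs


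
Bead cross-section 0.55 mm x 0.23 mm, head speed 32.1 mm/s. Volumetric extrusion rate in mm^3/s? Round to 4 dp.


Rate = 0.55 * 0.23 * 32.1 = 4.0607 mm^3/s


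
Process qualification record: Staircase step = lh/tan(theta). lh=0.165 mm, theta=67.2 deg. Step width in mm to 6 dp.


step = 0.165 / tan(67.2) = 0.06936 mm


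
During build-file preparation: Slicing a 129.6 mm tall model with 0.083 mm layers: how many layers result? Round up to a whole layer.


Layers = ceil(129.6/0.083) = 1562


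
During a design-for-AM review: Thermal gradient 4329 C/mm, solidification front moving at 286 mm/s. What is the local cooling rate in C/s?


CR = 4329 * 286 = 1238094 C/s


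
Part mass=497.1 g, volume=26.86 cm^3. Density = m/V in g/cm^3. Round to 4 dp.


rho = 497.1 / 26.86 = 18.5071 g/cm^3


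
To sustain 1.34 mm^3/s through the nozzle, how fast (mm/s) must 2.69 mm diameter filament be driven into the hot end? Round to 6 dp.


A = pi*(2.69/2)^2 = 5.68322
v = 1.34 / 5.68322 = 0.235782 mm/s


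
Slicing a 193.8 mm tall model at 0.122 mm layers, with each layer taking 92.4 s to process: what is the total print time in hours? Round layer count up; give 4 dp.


Layers = ceil(193.8/0.122) = 1589
t = 1589 * 92.4 / 3600 = 40.7843 hrs


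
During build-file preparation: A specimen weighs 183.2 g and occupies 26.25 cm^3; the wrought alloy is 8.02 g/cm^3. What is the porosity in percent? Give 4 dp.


rho_part = 183.2 / 26.25 = 6.97904762 g/cm^3
Porosity = (1 - 6.97904762/8.02)*100 = 12.9795 %


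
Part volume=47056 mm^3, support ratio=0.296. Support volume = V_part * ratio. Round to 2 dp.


V_support = 47056 * 0.296 = 13928.58 mm^3


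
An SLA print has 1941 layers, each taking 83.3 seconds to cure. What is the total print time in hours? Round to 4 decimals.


t = 1941 * 83.3 / 3600 = 44.9126 hrs


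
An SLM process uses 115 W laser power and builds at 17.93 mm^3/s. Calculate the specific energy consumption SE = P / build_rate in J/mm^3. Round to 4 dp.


SE = 115 / 17.93 = 6.4138 J/mm^3


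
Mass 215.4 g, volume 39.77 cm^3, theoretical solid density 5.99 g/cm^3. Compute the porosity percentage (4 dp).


rho_part = 215.4 / 39.77 = 5.41614282 g/cm^3
Porosity = (1 - 5.41614282/5.99)*100 = 9.5803 %


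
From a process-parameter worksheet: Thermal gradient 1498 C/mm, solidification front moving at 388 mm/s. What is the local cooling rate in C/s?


CR = 1498 * 388 = 581224 C/s


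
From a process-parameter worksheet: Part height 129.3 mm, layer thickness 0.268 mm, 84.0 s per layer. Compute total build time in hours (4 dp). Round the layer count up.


Layers = ceil(129.3/0.268) = 483
t = 483 * 84.0 / 3600 = 11.27 hrs


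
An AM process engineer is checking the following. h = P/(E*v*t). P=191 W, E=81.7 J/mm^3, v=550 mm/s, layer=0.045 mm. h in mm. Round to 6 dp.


h = 191 / (81.7*550*0.045) = 0.094457 mm


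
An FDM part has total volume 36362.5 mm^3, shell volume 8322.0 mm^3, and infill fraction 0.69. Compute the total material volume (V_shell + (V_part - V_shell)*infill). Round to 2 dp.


V_infill = (36362.5 - 8322.0) * 0.69 = 19347.95
V_total = 8322.0 + 19347.95 = 27669.95 mm^3


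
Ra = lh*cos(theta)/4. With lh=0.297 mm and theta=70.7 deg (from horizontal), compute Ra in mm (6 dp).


Ra = 0.297 * cos(70.7) / 4 = 0.024541 mm


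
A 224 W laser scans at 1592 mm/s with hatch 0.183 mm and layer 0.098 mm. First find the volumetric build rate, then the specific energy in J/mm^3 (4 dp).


Build rate = 1592 * 0.183 * 0.098 = 28.550928 mm^3/s
SE = 224 / 28.550928 = 7.8456 J/mm^3


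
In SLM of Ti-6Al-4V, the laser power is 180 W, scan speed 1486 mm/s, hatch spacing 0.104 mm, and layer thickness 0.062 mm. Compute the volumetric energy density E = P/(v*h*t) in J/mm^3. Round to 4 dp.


E = 180 / (1486*0.104*0.062) = 18.7858 J/mm^3


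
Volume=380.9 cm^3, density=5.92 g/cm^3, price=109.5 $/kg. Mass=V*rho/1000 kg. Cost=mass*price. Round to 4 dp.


Mass = 380.9*5.92/1000 = 2.254928 kg
Cost = 2.254928 * 109.5 = 246.9146 $


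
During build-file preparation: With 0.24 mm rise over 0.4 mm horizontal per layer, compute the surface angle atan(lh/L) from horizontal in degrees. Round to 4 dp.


angle = atan(0.24/0.4) = 30.9638 degrees


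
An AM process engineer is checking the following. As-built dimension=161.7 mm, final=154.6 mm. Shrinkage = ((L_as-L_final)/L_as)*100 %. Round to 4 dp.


Shrinkage = ((161.7-154.6)/161.7)*100 = 4.3908 %


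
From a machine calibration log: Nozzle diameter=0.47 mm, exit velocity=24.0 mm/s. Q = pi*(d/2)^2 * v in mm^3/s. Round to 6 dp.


A = pi*(0.47/2)^2 = 0.17349445 mm^2
Q = 0.17349445 * 24.0 = 4.163867 mm^3/s


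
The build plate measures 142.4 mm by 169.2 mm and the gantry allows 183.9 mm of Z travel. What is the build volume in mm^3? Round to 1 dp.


V = 142.4 * 169.2 * 183.9 = 4430901.3 mm^3


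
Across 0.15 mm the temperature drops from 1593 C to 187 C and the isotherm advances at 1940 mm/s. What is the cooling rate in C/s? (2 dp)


G = (1593-187)/0.15 = 9373.33333333 C/mm
CR = 9373.33333333 * 1940 = 18184266.67 C/s


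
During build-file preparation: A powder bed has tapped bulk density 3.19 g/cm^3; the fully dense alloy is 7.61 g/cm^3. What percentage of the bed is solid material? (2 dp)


Packing = (3.19/7.61)*100 = 41.92 %


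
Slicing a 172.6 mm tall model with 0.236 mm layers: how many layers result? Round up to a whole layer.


Layers = ceil(172.6/0.236) = 732


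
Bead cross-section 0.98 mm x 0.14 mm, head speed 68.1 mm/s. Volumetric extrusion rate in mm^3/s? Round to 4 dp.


Rate = 0.98 * 0.14 * 68.1 = 9.3433 mm^3/s


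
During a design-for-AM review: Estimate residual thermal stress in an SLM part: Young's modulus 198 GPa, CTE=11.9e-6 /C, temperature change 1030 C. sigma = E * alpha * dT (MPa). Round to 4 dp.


sigma = 198*1000 * 11.9e-6 * 1030 = 2426.886 MPa


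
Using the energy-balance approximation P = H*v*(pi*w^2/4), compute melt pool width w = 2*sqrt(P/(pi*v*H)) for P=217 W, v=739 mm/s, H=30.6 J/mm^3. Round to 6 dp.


w = 2*sqrt(217/(pi*739*30.6)) = 0.110536 mm


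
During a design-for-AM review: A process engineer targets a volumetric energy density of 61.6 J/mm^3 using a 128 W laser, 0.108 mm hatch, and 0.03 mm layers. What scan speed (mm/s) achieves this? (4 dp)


v = 128 / (61.6*0.108*0.03) = 641.334 mm/s


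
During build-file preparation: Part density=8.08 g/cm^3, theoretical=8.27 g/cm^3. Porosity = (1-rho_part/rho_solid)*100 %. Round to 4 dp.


Porosity = (1-8.08/8.27)*100 = 2.2975 %


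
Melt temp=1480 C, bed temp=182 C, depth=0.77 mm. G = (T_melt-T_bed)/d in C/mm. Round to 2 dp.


G = (1480-182)/0.77 = 1685.71 C/mm


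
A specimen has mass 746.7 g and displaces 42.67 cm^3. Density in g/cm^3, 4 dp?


rho = 746.7 / 42.67 = 17.4994 g/cm^3


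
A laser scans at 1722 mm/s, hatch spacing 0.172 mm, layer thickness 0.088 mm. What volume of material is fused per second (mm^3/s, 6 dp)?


Rate = 1722 * 0.172 * 0.088 = 26.064192 mm^3/s


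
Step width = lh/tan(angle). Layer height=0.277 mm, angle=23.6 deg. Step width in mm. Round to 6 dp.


step = 0.277 / tan(23.6) = 0.634028 mm


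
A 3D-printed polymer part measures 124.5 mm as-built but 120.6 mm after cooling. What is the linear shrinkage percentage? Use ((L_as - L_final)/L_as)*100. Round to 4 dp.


Shrinkage = ((124.5-120.6)/124.5)*100 = 3.1325 %


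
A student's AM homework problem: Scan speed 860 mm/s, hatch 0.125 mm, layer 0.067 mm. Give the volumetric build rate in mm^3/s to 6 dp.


Rate = 860 * 0.125 * 0.067 = 7.2025 mm^3/s


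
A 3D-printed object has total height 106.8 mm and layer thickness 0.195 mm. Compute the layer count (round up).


Layers = ceil(106.8/0.195) = 548


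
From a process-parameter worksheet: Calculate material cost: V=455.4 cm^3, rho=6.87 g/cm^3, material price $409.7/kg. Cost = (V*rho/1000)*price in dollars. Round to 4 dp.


Mass = 455.4*6.87/1000 = 3.128598 kg
Cost = 3.128598 * 409.7 = 1281.7866 $


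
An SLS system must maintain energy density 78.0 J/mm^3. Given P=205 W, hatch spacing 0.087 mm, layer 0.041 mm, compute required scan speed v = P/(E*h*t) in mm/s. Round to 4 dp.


v = 205 / (78.0*0.087*0.041) = 736.8111 mm/s


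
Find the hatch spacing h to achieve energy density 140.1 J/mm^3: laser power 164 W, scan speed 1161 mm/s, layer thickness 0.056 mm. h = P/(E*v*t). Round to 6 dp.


h = 164 / (140.1*1161*0.056) = 0.018005 mm


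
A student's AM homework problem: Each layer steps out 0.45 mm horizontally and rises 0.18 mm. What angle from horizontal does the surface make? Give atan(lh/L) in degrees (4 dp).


angle = atan(0.18/0.45) = 21.8014 degrees


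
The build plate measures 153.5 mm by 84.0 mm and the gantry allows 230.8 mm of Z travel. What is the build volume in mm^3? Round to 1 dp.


V = 153.5 * 84.0 * 230.8 = 2975935.2 mm^3


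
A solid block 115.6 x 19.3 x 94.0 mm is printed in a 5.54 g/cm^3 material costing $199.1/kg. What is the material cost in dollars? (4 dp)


V = 115.6 * 19.3 * 94.0 = 209721.52 mm^3 = 209.72152 cm^3
Mass = 209.72152 * 5.54 / 1000 = 1.16185722 kg
Cost = 1.16185722 * 199.1 = 231.3258 $


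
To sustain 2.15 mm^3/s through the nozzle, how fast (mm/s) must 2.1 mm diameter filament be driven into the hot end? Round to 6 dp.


A = pi*(2.1/2)^2 = 3.463606
v = 2.15 / 3.463606 = 0.62074 mm/s


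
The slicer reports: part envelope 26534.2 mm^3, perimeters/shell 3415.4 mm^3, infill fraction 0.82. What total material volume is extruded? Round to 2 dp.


V_infill = (26534.2 - 3415.4) * 0.82 = 18957.42
V_total = 3415.4 + 18957.42 = 22372.82 mm^3


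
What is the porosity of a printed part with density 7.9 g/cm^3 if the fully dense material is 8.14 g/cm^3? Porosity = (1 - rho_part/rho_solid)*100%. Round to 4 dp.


Porosity = (1-7.9/8.14)*100 = 2.9484 %


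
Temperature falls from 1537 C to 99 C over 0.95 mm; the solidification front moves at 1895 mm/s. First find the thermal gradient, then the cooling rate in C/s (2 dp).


G = (1537-99)/0.95 = 1513.68421053 C/mm
CR = 1513.68421053 * 1895 = 2868431.58 C/s


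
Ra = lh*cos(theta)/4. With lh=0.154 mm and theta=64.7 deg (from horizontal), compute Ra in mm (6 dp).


Ra = 0.154 * cos(64.7) / 4 = 0.016453 mm


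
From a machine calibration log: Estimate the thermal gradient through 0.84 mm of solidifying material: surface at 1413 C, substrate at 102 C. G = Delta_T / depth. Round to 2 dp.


G = (1413-102)/0.84 = 1560.71 C/mm


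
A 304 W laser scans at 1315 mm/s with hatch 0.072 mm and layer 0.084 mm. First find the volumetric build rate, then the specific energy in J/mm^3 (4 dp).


Build rate = 1315 * 0.072 * 0.084 = 7.95312 mm^3/s
SE = 304 / 7.95312 = 38.224 J/mm^3


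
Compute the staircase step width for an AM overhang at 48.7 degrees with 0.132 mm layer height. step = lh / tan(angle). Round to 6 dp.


step = 0.132 / tan(48.7) = 0.115965 mm


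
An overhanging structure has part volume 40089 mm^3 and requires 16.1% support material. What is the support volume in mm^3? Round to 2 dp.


V_support = 40089 * 0.161 = 6454.33 mm^3


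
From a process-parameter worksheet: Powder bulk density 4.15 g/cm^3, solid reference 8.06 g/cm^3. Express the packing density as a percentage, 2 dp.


Packing = (4.15/8.06)*100 = 51.49 %


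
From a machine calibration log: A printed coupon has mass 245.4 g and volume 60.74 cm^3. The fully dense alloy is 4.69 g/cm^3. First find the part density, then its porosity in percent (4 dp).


rho_part = 245.4 / 60.74 = 4.04017122 g/cm^3
Porosity = (1 - 4.04017122/4.69)*100 = 13.8556 %


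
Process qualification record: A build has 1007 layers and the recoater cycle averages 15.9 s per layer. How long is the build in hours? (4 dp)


t = 1007 * 15.9 / 3600 = 4.4476 hrs


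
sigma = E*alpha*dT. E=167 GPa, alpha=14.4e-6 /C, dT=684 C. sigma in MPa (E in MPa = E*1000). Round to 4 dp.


sigma = 167*1000 * 14.4e-6 * 684 = 1644.8832 MPa


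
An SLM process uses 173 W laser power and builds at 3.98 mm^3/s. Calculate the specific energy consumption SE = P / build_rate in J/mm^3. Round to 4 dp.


SE = 173 / 3.98 = 43.4673 J/mm^3


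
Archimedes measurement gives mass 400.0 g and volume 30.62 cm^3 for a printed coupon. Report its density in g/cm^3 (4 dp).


rho = 400.0 / 30.62 = 13.0634 g/cm^3


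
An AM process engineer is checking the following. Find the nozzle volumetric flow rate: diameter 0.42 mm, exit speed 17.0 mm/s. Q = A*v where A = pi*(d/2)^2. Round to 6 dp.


A = pi*(0.42/2)^2 = 0.13854424 mm^2
Q = 0.13854424 * 17.0 = 2.355252 mm^3/s


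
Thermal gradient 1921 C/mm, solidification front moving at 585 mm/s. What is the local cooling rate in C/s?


CR = 1921 * 585 = 1123785 C/s


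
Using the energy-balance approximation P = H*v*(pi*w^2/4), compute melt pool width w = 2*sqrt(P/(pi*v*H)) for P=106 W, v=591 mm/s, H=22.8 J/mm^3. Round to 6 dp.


w = 2*sqrt(106/(pi*591*22.8)) = 0.10008 mm


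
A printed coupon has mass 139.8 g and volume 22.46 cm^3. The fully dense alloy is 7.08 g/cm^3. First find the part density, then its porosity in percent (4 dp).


rho_part = 139.8 / 22.46 = 6.22439893 g/cm^3
Porosity = (1 - 6.22439893/7.08)*100 = 12.0848 %


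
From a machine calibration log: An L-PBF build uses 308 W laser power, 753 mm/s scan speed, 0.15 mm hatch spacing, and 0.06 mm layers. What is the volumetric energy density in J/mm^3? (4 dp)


E = 308 / (753*0.15*0.06) = 45.4478 J/mm^3


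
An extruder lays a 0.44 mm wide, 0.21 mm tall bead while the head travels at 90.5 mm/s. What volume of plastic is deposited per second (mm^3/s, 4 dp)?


Rate = 0.44 * 0.21 * 90.5 = 8.3622 mm^3/s


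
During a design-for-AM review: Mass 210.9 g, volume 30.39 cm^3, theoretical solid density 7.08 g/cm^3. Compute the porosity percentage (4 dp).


rho_part = 210.9 / 30.39 = 6.93978282 g/cm^3
Porosity = (1 - 6.93978282/7.08)*100 = 1.9805 %


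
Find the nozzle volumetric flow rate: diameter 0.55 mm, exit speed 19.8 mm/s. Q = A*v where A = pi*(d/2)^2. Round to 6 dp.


A = pi*(0.55/2)^2 = 0.23758294 mm^2
Q = 0.23758294 * 19.8 = 4.704142 mm^3/s


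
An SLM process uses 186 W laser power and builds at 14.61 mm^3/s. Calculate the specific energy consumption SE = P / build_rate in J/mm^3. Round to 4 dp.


SE = 186 / 14.61 = 12.731 J/mm^3


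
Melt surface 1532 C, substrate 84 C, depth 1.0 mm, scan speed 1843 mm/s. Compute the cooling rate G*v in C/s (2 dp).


G = (1532-84)/1.0 = 1448.0 C/mm
CR = 1448.0 * 1843 = 2668664.0 C/s


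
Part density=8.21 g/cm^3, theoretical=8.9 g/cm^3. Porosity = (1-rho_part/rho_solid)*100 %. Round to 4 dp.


Porosity = (1-8.21/8.9)*100 = 7.7528 %


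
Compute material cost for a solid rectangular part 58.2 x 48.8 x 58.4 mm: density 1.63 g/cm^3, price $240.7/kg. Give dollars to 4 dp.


V = 58.2 * 48.8 * 58.4 = 165865.344 mm^3 = 165.865344 cm^3
Mass = 165.865344 * 1.63 / 1000 = 0.27036051 kg
Cost = 0.27036051 * 240.7 = 65.0758 $


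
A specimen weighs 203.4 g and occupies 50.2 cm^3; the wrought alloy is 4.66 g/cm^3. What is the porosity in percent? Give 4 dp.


rho_part = 203.4 / 50.2 = 4.05179283 g/cm^3
Porosity = (1 - 4.05179283/4.66)*100 = 13.0517 %


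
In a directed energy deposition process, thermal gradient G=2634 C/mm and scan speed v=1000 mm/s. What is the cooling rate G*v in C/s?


CR = 2634 * 1000 = 2634000 C/s


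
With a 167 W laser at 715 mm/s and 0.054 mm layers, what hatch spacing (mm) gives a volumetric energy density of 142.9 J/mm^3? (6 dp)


h = 167 / (142.9*715*0.054) = 0.030268 mm


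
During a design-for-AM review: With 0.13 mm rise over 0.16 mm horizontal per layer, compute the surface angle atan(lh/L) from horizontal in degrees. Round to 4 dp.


angle = atan(0.13/0.16) = 39.0939 degrees


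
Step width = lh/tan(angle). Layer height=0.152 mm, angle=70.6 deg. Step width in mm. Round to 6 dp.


step = 0.152 / tan(70.6) = 0.053528 mm


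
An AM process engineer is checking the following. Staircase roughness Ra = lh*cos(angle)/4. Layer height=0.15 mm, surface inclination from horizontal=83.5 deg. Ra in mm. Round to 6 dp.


Ra = 0.15 * cos(83.5) / 4 = 0.004245 mm


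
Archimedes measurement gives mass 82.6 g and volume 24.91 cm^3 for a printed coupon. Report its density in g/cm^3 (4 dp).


rho = 82.6 / 24.91 = 3.3159 g/cm^3
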